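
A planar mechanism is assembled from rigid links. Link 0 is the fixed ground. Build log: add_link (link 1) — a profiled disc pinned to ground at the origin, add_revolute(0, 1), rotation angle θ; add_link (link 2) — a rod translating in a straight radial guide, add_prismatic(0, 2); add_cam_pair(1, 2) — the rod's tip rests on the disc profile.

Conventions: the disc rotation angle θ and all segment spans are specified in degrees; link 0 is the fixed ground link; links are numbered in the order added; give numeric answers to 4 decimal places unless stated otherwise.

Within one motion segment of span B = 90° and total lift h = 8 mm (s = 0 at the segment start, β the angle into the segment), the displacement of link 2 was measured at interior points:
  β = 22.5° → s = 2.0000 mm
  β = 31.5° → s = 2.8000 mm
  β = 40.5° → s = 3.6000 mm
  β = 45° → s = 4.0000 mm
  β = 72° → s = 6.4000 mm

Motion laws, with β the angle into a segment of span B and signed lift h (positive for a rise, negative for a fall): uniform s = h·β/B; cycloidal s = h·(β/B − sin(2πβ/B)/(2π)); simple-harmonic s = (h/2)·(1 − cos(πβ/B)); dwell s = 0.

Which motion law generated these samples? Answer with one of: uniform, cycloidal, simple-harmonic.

candidates at β/B = r: uniform s = h·r (linear in β); cycloidal s = h·(r − sin(2πr)/(2π)); simple-harmonic s = (h/2)(1 − cos(πr))
β=22.5°: printed 2.0000 | uniform 2.0000, cycloidal 0.7268, simple-harmonic 1.1716
β=31.5°: printed 2.8000 | uniform 2.8000, cycloidal 1.7699, simple-harmonic 2.1840
β=40.5°: printed 3.6000 | uniform 3.6000, cycloidal 3.2065, simple-harmonic 3.3743
β=45°: printed 4.0000 | uniform 4.0000, cycloidal 4.0000, simple-harmonic 4.0000
β=72°: printed 6.4000 | uniform 6.4000, cycloidal 7.6109, simple-harmonic 7.2361
only one law matches every sample → uniform

uniform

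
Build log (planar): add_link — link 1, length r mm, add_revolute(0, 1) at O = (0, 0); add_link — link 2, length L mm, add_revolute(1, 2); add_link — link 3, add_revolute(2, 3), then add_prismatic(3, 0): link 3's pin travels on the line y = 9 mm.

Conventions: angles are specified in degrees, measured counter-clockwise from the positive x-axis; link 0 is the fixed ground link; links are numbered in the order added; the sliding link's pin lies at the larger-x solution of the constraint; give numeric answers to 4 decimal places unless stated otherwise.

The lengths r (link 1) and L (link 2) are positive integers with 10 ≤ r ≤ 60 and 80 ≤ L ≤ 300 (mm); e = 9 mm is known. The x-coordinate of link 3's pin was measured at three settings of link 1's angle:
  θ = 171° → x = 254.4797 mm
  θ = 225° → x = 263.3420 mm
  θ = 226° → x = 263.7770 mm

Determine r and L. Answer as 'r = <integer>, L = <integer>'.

constraint per measurement: (x − r cos θ)² + (r sin θ − e)² = L²
subtracting the θ₁ and θ₂ equations cancels the r² and L² terms:
r = (x₁² − x₂²) / (2[(x₁cos θ₁ + e sin θ₁) − (x₂cos θ₂ + e sin θ₂)]) = 39.9999 → r = 40
L² = (x₁ − r cos θ₁)² + (r sin θ₁ − e)² = 86436.0155 → L = 294.0000 → L = 294
check at θ₃=226°: x = 263.7770 (printed 263.7770) ✓

r = 40, L = 294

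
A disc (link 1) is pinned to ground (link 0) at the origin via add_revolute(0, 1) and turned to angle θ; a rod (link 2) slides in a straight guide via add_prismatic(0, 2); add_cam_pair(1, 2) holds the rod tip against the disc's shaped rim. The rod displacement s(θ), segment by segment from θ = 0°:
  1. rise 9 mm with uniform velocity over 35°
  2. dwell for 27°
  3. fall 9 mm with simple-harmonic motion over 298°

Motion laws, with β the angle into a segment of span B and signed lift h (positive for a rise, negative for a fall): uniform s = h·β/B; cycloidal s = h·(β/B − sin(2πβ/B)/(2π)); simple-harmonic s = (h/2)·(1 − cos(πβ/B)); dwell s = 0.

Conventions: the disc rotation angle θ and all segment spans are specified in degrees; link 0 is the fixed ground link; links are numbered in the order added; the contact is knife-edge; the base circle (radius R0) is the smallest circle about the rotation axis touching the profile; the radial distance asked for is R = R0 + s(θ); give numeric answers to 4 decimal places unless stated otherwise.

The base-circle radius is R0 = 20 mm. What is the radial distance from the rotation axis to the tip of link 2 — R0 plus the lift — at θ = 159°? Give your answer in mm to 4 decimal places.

segment 1 (0° to 35°, uniform, h = 9) is passed completely: s = 0.0000 + (9) = 9.0000
segment 2 (35° to 62°, dwell): s unchanged at 9.0000
θ = 159° falls in segment 3 (62° to 360°, simple-harmonic, h = -9): β = 159 − 62 = 97°, B = 298°; Δs = -9/2·(1 − cos(π·0.3255)) = -2.1548; s = 9.0000 − 2.1548 = 6.8452
R = R0 + s = 20 + 6.8452 = 26.8452

26.8452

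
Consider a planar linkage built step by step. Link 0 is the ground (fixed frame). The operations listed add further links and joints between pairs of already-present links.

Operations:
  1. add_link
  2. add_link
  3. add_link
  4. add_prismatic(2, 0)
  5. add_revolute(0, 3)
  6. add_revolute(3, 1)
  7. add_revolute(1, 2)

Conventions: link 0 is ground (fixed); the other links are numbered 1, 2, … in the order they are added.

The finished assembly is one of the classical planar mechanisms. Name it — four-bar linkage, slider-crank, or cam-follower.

links: 4 (incl. ground); joints: 3 revolute, 1 prismatic, 0 higher (cam) pair, forming one closed loop
4 links, 3 revolutes + 1 prismatic in one loop → slider-crank

slider-crank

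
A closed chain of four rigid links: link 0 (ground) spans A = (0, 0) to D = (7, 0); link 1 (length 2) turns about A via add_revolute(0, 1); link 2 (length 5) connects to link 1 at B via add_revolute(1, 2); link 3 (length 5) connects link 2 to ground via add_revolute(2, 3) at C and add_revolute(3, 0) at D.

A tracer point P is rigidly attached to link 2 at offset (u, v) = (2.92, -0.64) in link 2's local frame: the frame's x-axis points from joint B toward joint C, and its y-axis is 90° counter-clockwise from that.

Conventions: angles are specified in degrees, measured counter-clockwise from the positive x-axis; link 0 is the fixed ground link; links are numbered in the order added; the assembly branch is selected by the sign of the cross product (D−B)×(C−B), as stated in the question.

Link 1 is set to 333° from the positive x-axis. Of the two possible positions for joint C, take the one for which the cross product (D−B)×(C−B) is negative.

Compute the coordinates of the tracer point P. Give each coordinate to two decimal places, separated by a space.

A=(0,0), D=(7.00,0)
B = A + 2.00·(cos333°, sin333°) = (1.7820, -0.9080)
|BD| = 5.2964
circle(B,5.00) ∩ circle(D,5.00): a=2.6482, h=4.2411
  candidates: C₊=(3.6639,3.7243) cross=22.463; C₋=(5.1181,-4.6323) cross=-22.463
  branch - wants cross < 0 → take C=(5.1181,-4.6323) (cross=-22.463)
ex = (C−B)/|BC| = (0.6672,-0.7449); ey = (0.7449,0.6672)
P = B + 2.92·ex + -0.64·ey = (3.2536,-3.5100)

3.25 -3.51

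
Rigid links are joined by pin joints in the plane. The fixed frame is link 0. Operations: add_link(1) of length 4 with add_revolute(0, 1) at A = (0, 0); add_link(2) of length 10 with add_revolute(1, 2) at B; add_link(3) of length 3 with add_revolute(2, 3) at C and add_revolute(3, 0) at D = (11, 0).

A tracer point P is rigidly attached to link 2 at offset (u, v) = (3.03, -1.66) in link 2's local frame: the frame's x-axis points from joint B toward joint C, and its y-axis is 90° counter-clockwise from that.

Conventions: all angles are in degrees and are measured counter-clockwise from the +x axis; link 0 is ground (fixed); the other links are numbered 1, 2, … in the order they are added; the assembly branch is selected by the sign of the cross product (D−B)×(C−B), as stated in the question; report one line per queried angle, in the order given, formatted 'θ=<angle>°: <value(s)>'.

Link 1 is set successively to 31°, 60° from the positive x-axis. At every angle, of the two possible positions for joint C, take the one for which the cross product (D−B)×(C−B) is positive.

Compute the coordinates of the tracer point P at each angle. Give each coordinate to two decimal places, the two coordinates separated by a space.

A=(0,0), D=(11.00,0)
θ=31°: B = A + 4.00·(cos31°, sin31°) = (3.4287, 2.0602)
θ=31°: |BD| = 7.8466
θ=31°: circle(B,10.00) ∩ circle(D,3.00): a=9.7220, h=2.3416
θ=31°:   candidates: C₊=(13.4244,1.7670) cross=18.373; C₋=(12.1948,-2.7518) cross=-18.373
θ=31°:   branch + wants cross > 0 → take C=(13.4244,1.7670) (cross=18.373)
θ=31°: ex = (C−B)/|BC| = (0.9996,-0.0293); ey = (0.0293,0.9996)
θ=31°: P = B + 3.03·ex + -1.66·ey = (6.4087,0.3121)
θ=60°: B = A + 4.00·(cos60°, sin60°) = (2.0000, 3.4641)
θ=60°: |BD| = 9.6437
θ=60°: circle(B,10.00) ∩ circle(D,3.00): a=9.5400, h=2.9982
θ=60°:   candidates: C₊=(11.9802,2.8353) cross=28.914; C₋=(9.8262,-2.7608) cross=-28.914
θ=60°:   branch + wants cross > 0 → take C=(11.9802,2.8353) (cross=28.914)
θ=60°: ex = (C−B)/|BC| = (0.9980,-0.0629); ey = (0.0629,0.9980)
θ=60°: P = B + 3.03·ex + -1.66·ey = (4.9196,1.6169)

θ=31°: 6.41 0.31
θ=60°: 4.92 1.62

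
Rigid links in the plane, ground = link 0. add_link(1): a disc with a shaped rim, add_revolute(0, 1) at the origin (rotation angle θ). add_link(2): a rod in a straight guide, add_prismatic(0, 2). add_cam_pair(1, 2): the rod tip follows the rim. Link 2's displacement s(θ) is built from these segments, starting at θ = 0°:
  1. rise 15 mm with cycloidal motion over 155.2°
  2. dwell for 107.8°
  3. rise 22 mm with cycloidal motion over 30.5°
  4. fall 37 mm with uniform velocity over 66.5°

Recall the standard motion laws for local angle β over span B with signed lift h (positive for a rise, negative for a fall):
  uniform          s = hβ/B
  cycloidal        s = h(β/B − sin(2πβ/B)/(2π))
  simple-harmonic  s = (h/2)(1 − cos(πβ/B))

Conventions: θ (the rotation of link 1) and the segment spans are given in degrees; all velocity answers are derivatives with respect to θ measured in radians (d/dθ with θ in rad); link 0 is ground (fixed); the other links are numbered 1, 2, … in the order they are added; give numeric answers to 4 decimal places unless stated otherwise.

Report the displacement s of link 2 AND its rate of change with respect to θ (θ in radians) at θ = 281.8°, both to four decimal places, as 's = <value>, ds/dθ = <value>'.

segment 1 (0° to 155.2°, cycloidal, h = 15) is passed completely: s = 0.0000 + (15) = 15.0000
segment 2 (155.2° to 263°, dwell): s unchanged at 15.0000
θ = 281.8° falls in segment 3 (263° to 293.5°, cycloidal, h = 22): β = 281.8 − 263 = 18.8°, B = 30.5°; Δs = 22·(0.6164 − sin(2π·0.6164)/(2π)) = 15.8991; s = 15.0000 + 15.8991 = 30.8991
velocity in seg [263°–293.5°] (cycloidal), θ in radians: β = 18.8° = 0.3281 rad, B = 30.5° = 0.5323 rad; ds/dθ = (h/B)(1 − cos(2πβ/B)) = (22/0.5323)(1 − cos(2π·0.6164)) = 72.088298 mm/rad

s = 30.8991, ds/dθ = 72.0883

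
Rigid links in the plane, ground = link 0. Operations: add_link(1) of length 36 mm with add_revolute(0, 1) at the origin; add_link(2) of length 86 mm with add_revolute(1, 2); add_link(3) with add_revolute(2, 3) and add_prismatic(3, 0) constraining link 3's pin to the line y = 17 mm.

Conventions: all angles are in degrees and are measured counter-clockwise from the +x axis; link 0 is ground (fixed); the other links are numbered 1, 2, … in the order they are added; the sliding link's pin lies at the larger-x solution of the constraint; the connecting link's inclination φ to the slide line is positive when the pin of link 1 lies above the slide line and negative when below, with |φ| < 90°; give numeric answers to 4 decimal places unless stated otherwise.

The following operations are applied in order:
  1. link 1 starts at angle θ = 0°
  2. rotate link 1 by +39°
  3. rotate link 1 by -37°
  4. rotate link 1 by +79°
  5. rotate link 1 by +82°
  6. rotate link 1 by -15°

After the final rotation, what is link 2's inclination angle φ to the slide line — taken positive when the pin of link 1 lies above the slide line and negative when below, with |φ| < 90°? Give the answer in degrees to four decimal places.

geometry: r = 36 mm, L = 86 mm, e = 17 mm; θ starts at 0°
rotate link 1 by +39°: θ ← 0° +39° = 39°
rotate link 1 by -37°: θ ← 39° -37° = 2°
rotate link 1 by +79°: θ ← 2° +79° = 81°
rotate link 1 by +82°: θ ← 81° +82° = 163°
rotate link 1 by -15°: θ ← 163° -15° = 148°
h = r sin θ − e = 19.077094 − 17 = 2.077094
sin φ = h / L = 2.077094 / 86 = 0.02415225
φ = arcsin(0.02415225) = 1.383957°

1.3840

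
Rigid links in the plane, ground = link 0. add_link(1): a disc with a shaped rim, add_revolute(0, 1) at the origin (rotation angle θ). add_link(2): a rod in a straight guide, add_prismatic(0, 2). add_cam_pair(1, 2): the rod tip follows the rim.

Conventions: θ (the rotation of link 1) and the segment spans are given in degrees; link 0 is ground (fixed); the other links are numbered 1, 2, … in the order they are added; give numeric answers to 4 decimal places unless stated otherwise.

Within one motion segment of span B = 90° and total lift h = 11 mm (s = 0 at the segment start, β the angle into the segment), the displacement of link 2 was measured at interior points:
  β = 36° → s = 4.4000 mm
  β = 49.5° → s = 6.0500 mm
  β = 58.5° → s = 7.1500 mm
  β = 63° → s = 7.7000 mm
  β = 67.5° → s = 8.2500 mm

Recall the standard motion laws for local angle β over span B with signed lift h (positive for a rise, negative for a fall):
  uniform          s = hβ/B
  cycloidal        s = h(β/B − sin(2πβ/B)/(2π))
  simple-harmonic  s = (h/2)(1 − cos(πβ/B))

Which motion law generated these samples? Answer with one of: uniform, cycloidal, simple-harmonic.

candidates at β/B = r: uniform s = h·r (linear in β); cycloidal s = h·(r − sin(2πr)/(2π)); simple-harmonic s = (h/2)(1 − cos(πr))
β=36°: printed 4.4000 | uniform 4.4000, cycloidal 3.3710, simple-harmonic 3.8004
β=49.5°: printed 6.0500 | uniform 6.0500, cycloidal 6.5910, simple-harmonic 6.3604
β=58.5°: printed 7.1500 | uniform 7.1500, cycloidal 8.5663, simple-harmonic 7.9969
β=63°: printed 7.7000 | uniform 7.7000, cycloidal 9.3650, simple-harmonic 8.7328
β=67.5°: printed 8.2500 | uniform 8.2500, cycloidal 10.0007, simple-harmonic 9.3891
only one law matches every sample → uniform

uniform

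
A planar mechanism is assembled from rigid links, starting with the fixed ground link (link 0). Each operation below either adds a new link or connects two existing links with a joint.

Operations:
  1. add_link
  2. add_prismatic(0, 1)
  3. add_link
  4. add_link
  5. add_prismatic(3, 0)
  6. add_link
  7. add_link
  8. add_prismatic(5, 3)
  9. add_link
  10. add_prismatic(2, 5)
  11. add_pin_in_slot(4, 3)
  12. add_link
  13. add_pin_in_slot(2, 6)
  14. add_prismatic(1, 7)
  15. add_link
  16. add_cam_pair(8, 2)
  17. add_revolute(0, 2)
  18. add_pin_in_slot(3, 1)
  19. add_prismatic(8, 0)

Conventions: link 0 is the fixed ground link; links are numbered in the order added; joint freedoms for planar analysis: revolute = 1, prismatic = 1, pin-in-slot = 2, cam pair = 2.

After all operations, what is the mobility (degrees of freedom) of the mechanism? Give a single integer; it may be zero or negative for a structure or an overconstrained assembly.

ground; <1,0,0>
#1 <2,0,0>
P:0↔1 J1 <2,1,0>
#2 <3,1,0>
#3 <4,1,0>
P:3↔0 J1 <4,2,0>
#4 <5,2,0>
#5 <6,2,0>
P:5↔3 J1 <6,3,0>
#6 <7,3,0>
P:2↔5 J1 <7,4,0>
PS:4↔3 J2 <7,4,1>
#7 <8,4,1>
PS:2↔6 J2 <8,4,2>
P:1↔7 J1 <8,5,2>
#8 <9,5,2>
C:8↔2 J2 <9,5,3>
R:0↔2 J1 <9,6,3>
PS:3↔1 J2 <9,6,4>
P:8↔0 J1 <9,7,4>
3×8 − 2×7 − 1×4 = 6

M = 6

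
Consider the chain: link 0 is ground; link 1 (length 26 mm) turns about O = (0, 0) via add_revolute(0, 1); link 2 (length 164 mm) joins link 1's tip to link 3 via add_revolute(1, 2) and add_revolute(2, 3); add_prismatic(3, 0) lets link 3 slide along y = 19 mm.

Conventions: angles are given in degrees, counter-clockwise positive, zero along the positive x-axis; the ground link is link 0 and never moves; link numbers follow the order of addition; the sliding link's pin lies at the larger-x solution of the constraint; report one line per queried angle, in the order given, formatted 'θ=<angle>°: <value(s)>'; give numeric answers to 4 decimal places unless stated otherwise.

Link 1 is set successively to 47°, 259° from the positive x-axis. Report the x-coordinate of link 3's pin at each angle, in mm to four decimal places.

geometry: r = 26 mm, L = 164 mm, e = 19 mm
θ=47°: crank pin P = (r cos θ, r sin θ) = (17.731957, 19.015196)
θ=47°: h = r sin θ − e = 19.015196 − 19 = 0.015196
θ=47°: x = r cos θ + √(L² − h²) = 17.731957 + 163.999999 = 181.731957
θ=259°: crank pin P = (r cos θ, r sin θ) = (-4.961034, -25.522307)
θ=259°: h = r sin θ − e = -25.522307 − 19 = -44.522307
θ=259°: x = r cos θ + √(L² − h²) = -4.961034 + 157.840946 = 152.879912

θ=47°: 181.7320
θ=259°: 152.8799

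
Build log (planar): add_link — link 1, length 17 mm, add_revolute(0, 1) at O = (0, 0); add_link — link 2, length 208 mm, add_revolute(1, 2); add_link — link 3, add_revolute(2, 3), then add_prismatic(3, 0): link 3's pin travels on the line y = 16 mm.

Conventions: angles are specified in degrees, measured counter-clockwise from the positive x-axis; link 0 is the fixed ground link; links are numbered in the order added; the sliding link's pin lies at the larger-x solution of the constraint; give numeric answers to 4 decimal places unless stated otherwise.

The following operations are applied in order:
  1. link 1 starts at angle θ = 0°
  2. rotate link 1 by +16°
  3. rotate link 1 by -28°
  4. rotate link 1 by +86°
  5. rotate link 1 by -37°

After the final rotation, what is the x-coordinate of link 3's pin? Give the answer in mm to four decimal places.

geometry: r = 17 mm, L = 208 mm, e = 16 mm; θ starts at 0°
rotate link 1 by +16°: θ ← 0° +16° = 16°
rotate link 1 by -28°: θ ← 16° -28° = -12°
rotate link 1 by +86°: θ ← -12° +86° = 74°
rotate link 1 by -37°: θ ← 74° -37° = 37°
crank pin P = (r cos θ, r sin θ) = (13.576804, 10.230855)
h = r sin θ − e = 10.230855 − 16 = -5.769145
x = r cos θ + √(L² − h²) = 13.576804 + 207.919977 = 221.496781

221.4968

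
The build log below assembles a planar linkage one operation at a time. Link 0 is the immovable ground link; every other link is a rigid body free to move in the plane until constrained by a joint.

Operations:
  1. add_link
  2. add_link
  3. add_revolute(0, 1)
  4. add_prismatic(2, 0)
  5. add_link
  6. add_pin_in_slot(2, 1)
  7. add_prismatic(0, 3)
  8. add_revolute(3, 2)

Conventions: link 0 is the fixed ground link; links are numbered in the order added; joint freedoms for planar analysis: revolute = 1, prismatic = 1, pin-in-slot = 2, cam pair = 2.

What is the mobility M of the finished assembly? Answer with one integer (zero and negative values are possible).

(L,J1,J2)=(1,0,0); link0 fixed
link1: (2,0,0)
link2: (3,0,0)
R 0-1 [J1]: (3,1,0)
P 2-0 [J1]: (3,2,0)
link3: (4,2,0)
PS 2-1 [J2]: (4,2,1)
P 0-3 [J1]: (4,3,1)
R 3-2 [J1]: (4,4,1)
Grübler: 3·3 − 2·4 − 1 = 0

M = 0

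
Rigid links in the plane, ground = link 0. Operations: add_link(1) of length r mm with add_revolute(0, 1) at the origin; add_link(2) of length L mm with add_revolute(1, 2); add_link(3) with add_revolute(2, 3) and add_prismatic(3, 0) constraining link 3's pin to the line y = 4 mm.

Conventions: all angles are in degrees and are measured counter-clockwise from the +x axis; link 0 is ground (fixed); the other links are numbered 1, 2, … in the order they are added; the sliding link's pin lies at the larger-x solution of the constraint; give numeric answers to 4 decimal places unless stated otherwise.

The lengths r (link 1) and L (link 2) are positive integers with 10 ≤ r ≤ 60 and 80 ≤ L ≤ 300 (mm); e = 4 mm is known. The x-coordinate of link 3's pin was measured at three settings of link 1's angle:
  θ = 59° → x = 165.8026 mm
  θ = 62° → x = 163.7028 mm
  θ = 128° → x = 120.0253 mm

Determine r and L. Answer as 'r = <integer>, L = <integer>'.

constraint per measurement: (x − r cos θ)² + (r sin θ − e)² = L²
subtracting the θ₁ and θ₂ equations cancels the r² and L² terms:
r = (x₁² − x₂²) / (2[(x₁cos θ₁ + e sin θ₁) − (x₂cos θ₂ + e sin θ₂)]) = 41.0001 → r = 41
L² = (x₁ − r cos θ₁)² + (r sin θ₁ − e)² = 21903.9898 → L = 148.0000 → L = 148
check at θ₃=128°: x = 120.0253 (printed 120.0253) ✓

r = 41, L = 148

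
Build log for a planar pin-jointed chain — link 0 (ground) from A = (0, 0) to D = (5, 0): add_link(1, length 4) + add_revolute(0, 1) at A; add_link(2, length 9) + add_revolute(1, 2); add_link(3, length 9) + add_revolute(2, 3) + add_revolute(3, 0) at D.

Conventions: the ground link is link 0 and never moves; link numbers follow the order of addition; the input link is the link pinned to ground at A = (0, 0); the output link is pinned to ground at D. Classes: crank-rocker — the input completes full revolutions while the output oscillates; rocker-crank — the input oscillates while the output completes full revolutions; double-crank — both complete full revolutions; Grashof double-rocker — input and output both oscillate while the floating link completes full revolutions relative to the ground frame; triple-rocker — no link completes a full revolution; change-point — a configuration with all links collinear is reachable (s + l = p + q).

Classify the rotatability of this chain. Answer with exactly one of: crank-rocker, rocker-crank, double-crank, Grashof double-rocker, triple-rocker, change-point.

lengths: ground=5, input=4, coupler=9, output=9
sorted: s=4 (shortest), l=9 (longest), p+q=14
s + l = 13 vs p + q = 14
s + l < p + q (Grashof) with shortest = input link → crank-rocker

crank-rocker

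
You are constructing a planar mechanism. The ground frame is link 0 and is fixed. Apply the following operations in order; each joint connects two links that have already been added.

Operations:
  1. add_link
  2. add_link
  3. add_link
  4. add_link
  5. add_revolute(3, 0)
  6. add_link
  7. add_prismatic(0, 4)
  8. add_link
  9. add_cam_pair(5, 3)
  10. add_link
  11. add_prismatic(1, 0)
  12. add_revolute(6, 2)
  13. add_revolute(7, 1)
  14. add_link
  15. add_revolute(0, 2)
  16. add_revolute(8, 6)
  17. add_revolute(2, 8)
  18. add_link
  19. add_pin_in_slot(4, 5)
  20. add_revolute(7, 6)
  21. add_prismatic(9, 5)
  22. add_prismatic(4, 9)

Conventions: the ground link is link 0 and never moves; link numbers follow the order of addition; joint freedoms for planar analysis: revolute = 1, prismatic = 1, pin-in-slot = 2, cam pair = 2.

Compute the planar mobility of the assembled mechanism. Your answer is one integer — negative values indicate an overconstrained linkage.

(L,J1,J2)=(1,0,0); link0 fixed
link1: (2,0,0)
link2: (3,0,0)
link3: (4,0,0)
link4: (5,0,0)
R 3-0 [J1]: (5,1,0)
link5: (6,1,0)
P 0-4 [J1]: (6,2,0)
link6: (7,2,0)
C 5-3 [J2]: (7,2,1)
link7: (8,2,1)
P 1-0 [J1]: (8,3,1)
R 6-2 [J1]: (8,4,1)
R 7-1 [J1]: (8,5,1)
link8: (9,5,1)
R 0-2 [J1]: (9,6,1)
R 8-6 [J1]: (9,7,1)
R 2-8 [J1]: (9,8,1)
link9: (10,8,1)
PS 4-5 [J2]: (10,8,2)
R 7-6 [J1]: (10,9,2)
P 9-5 [J1]: (10,10,2)
P 4-9 [J1]: (10,11,2)
Grübler: 3·9 − 2·11 − 2 = 3

M = 3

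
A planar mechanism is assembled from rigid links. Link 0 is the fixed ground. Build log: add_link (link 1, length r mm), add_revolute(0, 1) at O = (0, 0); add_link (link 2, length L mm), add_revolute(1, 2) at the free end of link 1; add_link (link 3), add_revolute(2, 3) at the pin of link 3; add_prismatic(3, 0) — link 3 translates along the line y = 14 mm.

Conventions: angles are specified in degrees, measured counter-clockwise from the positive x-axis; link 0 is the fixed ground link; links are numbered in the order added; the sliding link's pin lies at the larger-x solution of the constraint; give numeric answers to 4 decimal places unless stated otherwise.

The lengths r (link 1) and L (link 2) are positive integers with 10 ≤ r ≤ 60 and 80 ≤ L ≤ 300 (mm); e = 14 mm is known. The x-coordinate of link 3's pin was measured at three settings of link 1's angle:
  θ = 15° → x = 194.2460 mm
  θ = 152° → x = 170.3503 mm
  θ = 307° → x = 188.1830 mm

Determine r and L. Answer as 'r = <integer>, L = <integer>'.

constraint per measurement: (x − r cos θ)² + (r sin θ − e)² = L²
subtracting the θ₁ and θ₂ equations cancels the r² and L² terms:
r = (x₁² − x₂²) / (2[(x₁cos θ₁ + e sin θ₁) − (x₂cos θ₂ + e sin θ₂)]) = 13.0000 → r = 13
L² = (x₁ − r cos θ₁)² + (r sin θ₁ − e)² = 33123.9905 → L = 182.0000 → L = 182
check at θ₃=307°: x = 188.1830 (printed 188.1830) ✓

r = 13, L = 182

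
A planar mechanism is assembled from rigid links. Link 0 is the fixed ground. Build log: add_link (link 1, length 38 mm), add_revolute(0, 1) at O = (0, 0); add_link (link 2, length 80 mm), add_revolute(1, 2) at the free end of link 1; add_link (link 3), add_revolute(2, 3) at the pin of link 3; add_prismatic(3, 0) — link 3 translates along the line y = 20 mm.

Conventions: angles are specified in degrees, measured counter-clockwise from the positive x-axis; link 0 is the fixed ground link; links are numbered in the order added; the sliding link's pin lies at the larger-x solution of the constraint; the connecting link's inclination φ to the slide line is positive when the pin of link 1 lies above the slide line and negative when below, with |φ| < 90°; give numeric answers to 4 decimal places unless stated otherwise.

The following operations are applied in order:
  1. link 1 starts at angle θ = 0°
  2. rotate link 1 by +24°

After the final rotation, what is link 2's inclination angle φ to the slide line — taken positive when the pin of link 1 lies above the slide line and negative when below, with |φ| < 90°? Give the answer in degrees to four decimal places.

geometry: r = 38 mm, L = 80 mm, e = 20 mm; θ starts at 0°
rotate link 1 by +24°: θ ← 0° +24° = 24°
h = r sin θ − e = 15.455992 − 20 = -4.544008
sin φ = h / L = -4.544008 / 80 = -0.05680009
φ = arcsin(-0.05680009) = -3.256158°

-3.2562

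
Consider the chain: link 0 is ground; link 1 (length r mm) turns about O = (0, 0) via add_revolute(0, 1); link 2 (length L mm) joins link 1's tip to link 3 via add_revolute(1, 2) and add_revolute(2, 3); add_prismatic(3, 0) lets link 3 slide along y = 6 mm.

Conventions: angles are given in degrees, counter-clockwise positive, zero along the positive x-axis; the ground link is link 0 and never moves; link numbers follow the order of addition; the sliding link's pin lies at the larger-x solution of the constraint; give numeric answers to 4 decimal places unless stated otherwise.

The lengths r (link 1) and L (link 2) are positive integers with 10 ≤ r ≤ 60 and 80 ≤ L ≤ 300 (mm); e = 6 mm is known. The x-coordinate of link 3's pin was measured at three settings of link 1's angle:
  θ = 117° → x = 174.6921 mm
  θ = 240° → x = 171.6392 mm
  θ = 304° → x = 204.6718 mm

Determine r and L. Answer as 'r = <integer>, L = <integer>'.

constraint per measurement: (x − r cos θ)² + (r sin θ − e)² = L²
subtracting the θ₁ and θ₂ equations cancels the r² and L² terms:
r = (x₁² − x₂²) / (2[(x₁cos θ₁ + e sin θ₁) − (x₂cos θ₂ + e sin θ₂)]) = 31.0004 → r = 31
L² = (x₁ − r cos θ₁)² + (r sin θ₁ − e)² = 36100.0057 → L = 190.0000 → L = 190
check at θ₃=304°: x = 204.6718 (printed 204.6718) ✓

r = 31, L = 190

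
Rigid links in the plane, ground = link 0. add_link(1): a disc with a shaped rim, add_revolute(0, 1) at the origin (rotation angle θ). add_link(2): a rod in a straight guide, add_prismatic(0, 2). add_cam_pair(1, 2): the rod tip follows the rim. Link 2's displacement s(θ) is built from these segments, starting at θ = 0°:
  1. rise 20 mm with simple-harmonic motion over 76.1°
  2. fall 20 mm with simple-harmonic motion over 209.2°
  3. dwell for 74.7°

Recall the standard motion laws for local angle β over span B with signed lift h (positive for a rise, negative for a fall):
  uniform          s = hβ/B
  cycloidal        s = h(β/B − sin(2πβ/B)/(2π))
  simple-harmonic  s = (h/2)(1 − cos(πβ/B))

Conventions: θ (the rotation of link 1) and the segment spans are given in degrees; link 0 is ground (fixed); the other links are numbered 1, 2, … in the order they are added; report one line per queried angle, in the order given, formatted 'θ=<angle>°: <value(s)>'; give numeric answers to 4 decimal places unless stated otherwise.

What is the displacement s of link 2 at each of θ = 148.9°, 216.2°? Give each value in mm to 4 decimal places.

segment 1 (0° to 76.1°, simple-harmonic, h = 20) is passed completely: s = 0.0000 + (20) = 20.0000
θ = 148.9° falls in segment 2 (76.1° to 285.3°, simple-harmonic, h = -20): β = 148.9 − 76.1 = 72.8°, B = 209.2°; Δs = -20/2·(1 − cos(π·0.3480)) = -5.4040; s = 20.0000 − 5.4040 = 14.5960
θ = 216.2° falls in segment 2 (76.1° to 285.3°, simple-harmonic, h = -20): β = 216.2 − 76.1 = 140.1°, B = 209.2°; Δs = -20/2·(1 − cos(π·0.6697)) = -15.0821; s = 20.0000 − 15.0821 = 4.9179

θ=148.9°: 14.5960
θ=216.2°: 4.9179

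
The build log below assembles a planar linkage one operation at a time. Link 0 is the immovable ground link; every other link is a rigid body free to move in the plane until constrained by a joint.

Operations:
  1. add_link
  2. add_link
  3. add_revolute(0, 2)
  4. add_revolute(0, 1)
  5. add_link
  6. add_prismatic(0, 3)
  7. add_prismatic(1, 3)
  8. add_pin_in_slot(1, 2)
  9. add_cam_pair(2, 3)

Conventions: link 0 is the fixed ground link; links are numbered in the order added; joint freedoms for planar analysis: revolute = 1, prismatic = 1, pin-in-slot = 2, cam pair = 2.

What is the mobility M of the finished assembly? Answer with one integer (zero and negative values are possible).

link 0 = ground. State L|J1|J2 = 1|0|0
+link1  2|0|0
+link2  3|0|0
R(0,2) f=1→J1  3|1|0
R(0,1) f=1→J1  3|2|0
+link3  4|2|0
P(0,3) f=1→J1  4|3|0
P(1,3) f=1→J1  4|4|0
PS(1,2) f=2→J2  4|4|1
C(2,3) f=2→J2  4|4|2
M = 3(4−1)−2·4−2 = 9−8−2 = -1

M = -1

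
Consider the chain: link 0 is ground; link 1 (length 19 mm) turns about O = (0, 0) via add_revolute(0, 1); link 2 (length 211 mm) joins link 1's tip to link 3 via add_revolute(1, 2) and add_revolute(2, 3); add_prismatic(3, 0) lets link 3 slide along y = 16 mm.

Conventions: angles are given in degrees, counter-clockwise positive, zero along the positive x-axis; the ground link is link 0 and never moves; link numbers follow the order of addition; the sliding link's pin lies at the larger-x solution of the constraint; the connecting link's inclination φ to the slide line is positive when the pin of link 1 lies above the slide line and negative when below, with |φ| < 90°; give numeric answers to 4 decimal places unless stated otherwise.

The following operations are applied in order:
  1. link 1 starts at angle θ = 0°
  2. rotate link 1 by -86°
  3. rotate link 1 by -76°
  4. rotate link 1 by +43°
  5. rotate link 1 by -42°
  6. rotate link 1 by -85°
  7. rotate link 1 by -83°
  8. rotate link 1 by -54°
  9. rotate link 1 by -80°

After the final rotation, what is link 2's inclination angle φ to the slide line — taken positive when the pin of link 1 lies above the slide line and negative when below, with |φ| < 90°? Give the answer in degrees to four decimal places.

geometry: r = 19 mm, L = 211 mm, e = 16 mm; θ starts at 0°
rotate link 1 by -86°: θ ← 0° -86° = -86°
rotate link 1 by -76°: θ ← -86° -76° = -162°
rotate link 1 by +43°: θ ← -162° +43° = -119°
rotate link 1 by -42°: θ ← -119° -42° = -161°
rotate link 1 by -85°: θ ← -161° -85° = -246°
rotate link 1 by -83°: θ ← -246° -83° = -329°
rotate link 1 by -54°: θ ← -329° -54° = -383°
rotate link 1 by -80°: θ ← -383° -80° = -463°
h = r sin θ − e = -18.513031 − 16 = -34.513031
sin φ = h / L = -34.513031 / 211 = -0.16356887
φ = arcsin(-0.16356887) = -9.414107°

-9.4141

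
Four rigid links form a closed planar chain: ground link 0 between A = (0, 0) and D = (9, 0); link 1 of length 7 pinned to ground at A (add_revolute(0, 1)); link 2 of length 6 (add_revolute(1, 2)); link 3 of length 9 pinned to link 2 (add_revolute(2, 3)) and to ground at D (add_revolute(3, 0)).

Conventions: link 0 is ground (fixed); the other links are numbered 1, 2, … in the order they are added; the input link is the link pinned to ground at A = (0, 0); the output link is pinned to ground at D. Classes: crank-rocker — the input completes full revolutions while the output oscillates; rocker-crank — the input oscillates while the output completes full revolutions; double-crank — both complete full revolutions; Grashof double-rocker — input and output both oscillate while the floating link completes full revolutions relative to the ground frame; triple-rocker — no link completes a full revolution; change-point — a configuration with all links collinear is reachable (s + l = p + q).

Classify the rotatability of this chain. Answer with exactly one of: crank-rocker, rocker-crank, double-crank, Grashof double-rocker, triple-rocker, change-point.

lengths: ground=9, input=7, coupler=6, output=9
sorted: s=6 (shortest), l=9 (longest), p+q=16
s + l = 15 vs p + q = 16
s + l < p + q (Grashof) with shortest = coupler link → Grashof double-rocker

Grashof double-rocker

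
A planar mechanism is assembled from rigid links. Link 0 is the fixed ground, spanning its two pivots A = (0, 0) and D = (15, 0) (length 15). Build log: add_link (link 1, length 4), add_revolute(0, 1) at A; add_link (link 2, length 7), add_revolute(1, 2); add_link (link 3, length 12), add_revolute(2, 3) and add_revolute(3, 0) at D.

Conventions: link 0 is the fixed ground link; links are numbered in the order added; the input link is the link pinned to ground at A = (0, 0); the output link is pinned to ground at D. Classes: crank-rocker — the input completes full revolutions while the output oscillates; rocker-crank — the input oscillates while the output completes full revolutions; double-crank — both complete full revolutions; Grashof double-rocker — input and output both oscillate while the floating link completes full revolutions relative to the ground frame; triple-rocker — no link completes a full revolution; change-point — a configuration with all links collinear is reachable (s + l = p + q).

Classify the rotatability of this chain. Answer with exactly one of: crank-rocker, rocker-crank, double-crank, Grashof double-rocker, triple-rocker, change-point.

lengths: ground=15, input=4, coupler=7, output=12
sorted: s=4 (shortest), l=15 (longest), p+q=19
s + l = 19 vs p + q = 19
s + l = p + q → change-point (collinear configuration reachable)

change-point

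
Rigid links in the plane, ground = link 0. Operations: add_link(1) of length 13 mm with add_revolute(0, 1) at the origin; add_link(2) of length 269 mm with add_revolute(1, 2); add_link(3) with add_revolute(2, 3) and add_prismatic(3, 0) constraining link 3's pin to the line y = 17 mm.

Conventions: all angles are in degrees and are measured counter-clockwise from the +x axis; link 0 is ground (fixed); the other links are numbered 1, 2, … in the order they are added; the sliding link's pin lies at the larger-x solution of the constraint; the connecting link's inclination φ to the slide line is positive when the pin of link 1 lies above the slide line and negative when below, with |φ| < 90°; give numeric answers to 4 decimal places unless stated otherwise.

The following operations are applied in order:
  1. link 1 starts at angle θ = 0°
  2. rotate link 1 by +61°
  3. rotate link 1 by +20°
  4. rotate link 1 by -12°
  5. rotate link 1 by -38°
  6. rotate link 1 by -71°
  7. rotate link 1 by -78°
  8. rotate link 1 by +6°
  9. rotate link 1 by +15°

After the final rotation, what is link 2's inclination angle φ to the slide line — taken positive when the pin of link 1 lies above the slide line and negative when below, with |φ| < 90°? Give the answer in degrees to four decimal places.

geometry: r = 13 mm, L = 269 mm, e = 17 mm; θ starts at 0°
rotate link 1 by +61°: θ ← 0° +61° = 61°
rotate link 1 by +20°: θ ← 61° +20° = 81°
rotate link 1 by -12°: θ ← 81° -12° = 69°
rotate link 1 by -38°: θ ← 69° -38° = 31°
rotate link 1 by -71°: θ ← 31° -71° = -40°
rotate link 1 by -78°: θ ← -40° -78° = -118°
rotate link 1 by +6°: θ ← -118° +6° = -112°
rotate link 1 by +15°: θ ← -112° +15° = -97°
h = r sin θ − e = -12.903100 − 17 = -29.903100
sin φ = h / L = -29.903100 / 269 = -0.11116394
φ = arcsin(-0.11116394) = -6.382416°

-6.3824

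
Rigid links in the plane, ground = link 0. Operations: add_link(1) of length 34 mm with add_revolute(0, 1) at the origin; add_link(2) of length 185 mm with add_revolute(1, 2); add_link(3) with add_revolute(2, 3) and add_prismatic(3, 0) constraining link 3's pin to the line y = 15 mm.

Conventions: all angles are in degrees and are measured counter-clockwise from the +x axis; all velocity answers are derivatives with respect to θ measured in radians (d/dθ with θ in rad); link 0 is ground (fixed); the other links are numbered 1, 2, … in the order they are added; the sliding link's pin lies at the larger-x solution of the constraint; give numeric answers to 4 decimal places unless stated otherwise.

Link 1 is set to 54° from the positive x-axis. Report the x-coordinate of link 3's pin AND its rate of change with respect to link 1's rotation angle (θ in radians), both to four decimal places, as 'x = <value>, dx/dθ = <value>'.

geometry: r = 34 mm, L = 185 mm, e = 15 mm
crank pin P = (r cos θ, r sin θ) = (19.984699, 27.506578)
h = r sin θ − e = 27.506578 − 15 = 12.506578
x = r cos θ + √(L² − h²) = 19.984699 + 184.576774 = 204.561473
dx/dθ = −r sin θ − h·r cos θ/√(L² − h²) (θ in radians; h = 12.506578) = -28.860704

x = 204.5615, dx/dθ = -28.8607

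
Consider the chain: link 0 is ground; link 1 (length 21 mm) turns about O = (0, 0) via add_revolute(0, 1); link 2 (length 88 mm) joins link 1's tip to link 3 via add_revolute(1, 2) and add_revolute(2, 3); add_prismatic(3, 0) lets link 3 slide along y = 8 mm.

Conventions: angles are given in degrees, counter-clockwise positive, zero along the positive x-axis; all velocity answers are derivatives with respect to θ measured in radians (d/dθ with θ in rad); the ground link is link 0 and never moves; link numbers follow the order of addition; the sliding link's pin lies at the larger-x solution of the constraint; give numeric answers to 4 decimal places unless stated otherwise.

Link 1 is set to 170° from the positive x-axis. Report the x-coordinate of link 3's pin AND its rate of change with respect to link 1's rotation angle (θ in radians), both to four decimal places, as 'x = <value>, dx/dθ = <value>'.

geometry: r = 21 mm, L = 88 mm, e = 8 mm
crank pin P = (r cos θ, r sin θ) = (-20.680963, 3.646612)
h = r sin θ − e = 3.646612 − 8 = -4.353388
x = r cos θ + √(L² − h²) = -20.680963 + 87.892252 = 67.211289
dx/dθ = −r sin θ − h·r cos θ/√(L² − h²) (θ in radians; h = -4.353388) = -4.670960

x = 67.2113, dx/dθ = -4.6710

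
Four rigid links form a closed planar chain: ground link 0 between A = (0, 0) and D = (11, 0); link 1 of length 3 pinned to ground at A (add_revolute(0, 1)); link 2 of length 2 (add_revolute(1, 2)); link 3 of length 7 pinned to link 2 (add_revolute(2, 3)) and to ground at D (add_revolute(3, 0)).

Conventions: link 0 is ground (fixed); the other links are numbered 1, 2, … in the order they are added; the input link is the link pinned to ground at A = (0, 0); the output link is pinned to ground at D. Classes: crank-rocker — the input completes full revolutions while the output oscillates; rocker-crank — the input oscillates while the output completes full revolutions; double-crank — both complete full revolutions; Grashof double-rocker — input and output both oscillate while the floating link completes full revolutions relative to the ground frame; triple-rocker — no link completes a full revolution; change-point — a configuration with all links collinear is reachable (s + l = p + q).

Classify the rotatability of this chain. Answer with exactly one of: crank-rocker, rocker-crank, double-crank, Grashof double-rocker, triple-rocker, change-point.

lengths: ground=11, input=3, coupler=2, output=7
sorted: s=2 (shortest), l=11 (longest), p+q=10
s + l = 13 vs p + q = 10
s + l > p + q → non-Grashof → no link fully rotates → triple-rocker

triple-rocker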